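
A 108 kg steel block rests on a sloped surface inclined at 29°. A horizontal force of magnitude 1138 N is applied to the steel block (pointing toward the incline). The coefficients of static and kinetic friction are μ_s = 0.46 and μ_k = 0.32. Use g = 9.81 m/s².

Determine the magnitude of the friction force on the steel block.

f ≈ 482 N (down the incline)

The horizontal push has a component P sin θ into the surface, so N = m g cos θ + P sin θ = 926.6 + 551.7 = 1478 N.
Parallel to the incline: P cos θ − m g sin θ = 995.3 − 513.6 = 481.7 N; the friction needed to balance this is 481.7 N acting down the slope.
The limit of static friction is μ_s N = 680 N.
|f_req| = 481.7 ≤ 680 N → the steel block is in equilibrium; friction equals the required value.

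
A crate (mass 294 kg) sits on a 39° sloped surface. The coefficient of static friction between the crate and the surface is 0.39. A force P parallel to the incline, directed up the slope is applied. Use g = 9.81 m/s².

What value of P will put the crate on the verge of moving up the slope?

P ≈ 2690 N

At impending motion up the slope, friction acts down-slope at its limit: f = μ_s N.
P is parallel to the surface, so N = m g cos θ = 2240 N.
Along the incline: P = m g sin θ + μ_s N = 1820 + 0.39×2240 = 2690 N.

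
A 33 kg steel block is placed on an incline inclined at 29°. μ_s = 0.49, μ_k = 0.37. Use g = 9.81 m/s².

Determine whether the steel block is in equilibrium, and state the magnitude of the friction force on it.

N = m g cos θ = 283 N.
Down-slope weight component: m g sin θ = 157 N.
μ_s N = 139 N.
157 > 139 N, so it slides; kinetic friction f = μ_k N = 0.37×283 = 105 N.

f ≈ 105 N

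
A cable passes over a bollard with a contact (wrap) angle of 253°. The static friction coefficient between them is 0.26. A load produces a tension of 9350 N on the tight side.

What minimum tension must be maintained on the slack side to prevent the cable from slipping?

Capstan equation at impending slip: T_tight/T_slack = e^{μβ}.
β = 253° = 4.416 rad; e^{μβ} = e^{0.26×4.416} = 3.152.
T_slack = T_tight / e^{μβ} = 9350 / 3.152 = 2970 N.

T_min ≈ 2970 N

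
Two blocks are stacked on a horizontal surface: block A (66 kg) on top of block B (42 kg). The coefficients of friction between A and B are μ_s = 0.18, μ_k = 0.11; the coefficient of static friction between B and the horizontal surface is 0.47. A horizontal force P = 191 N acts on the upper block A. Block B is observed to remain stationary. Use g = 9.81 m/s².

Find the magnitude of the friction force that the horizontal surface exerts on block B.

Between the blocks, N₁ = m_A g = 647.5 N.
So the A–B interface can sustain at most μ_s N₁ = 116.5 N of static friction.
P = 191 N exceeds that limit, so A slips over B and the interface friction becomes kinetic: f₁ = μ_k N₁ = 0.11×647.5 = 71.2 N.
B experiences an equal 71.2 N forward from A (third law). B is in equilibrium, so the floor supplies f₂ = 71.2 N of static friction (limit μ_s(m_A+m_B)g = 498 N, not exceeded).

f ≈ 71.2 N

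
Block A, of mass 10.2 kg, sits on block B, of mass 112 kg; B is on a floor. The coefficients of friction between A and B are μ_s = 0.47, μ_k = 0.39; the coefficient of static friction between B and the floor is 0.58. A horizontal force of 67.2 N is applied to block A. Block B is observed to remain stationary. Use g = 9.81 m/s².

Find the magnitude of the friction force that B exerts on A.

The normal force B exerts on A is simply A's weight, N₁ = 100.1 N.
Maximum static friction on A from B: μ_s N₁ = 0.47×100.1 = 47.03 N.
P = 67.2 N exceeds that limit, so A slips over B and the interface friction becomes kinetic: f₁ = μ_k N₁ = 0.39×100.1 = 39 N.
B experiences an equal 39 N forward from A (third law). B is in equilibrium, so the floor supplies f₂ = 39 N of static friction (limit μ_s(m_A+m_B)g = 695.3 N, not exceeded).

f ≈ 39 N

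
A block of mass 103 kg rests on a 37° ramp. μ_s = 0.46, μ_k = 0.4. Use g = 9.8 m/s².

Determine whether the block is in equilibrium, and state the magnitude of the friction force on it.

f ≈ 322 N

N = m g cos θ = 806 N.
Down-slope weight component: m g sin θ = 607 N.
μ_s N = 371 N.
607 > 371 N, so it slides; kinetic friction f = μ_k N = 0.4×806 = 322 N.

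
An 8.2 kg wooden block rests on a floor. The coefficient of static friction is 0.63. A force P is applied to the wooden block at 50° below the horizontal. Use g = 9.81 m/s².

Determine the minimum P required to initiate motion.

P ≈ 316 N

N = m g + P sin α (the push presses the wooden block into the floor).
At impending slip, P cos α = μ_s N = μ_s (m g + P sin α).
Solving: P (cos α − μ_s sin α) = μ_s m g → P = 0.63×80.4/(cos 50° − 0.63 sin 50°) = 50.7/0.1602 = 316 N.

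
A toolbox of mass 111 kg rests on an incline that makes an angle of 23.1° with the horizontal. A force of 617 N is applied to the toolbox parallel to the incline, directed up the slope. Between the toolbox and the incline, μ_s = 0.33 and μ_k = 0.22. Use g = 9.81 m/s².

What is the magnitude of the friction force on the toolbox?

f ≈ 190 N (down the incline)

The normal reaction is N = m g cos θ = 1002 N.
For equilibrium along the incline the friction force must supply f = m g sin θ − P = 427.2 − 617 = -189.8 N (positive meaning up-slope).
Maximum static friction available: μ_s N = 0.33 × 1002 = 330.5 N.
Since |-189.8| ≤ 330.5 N, no slip — friction simply equals what equilibrium demands.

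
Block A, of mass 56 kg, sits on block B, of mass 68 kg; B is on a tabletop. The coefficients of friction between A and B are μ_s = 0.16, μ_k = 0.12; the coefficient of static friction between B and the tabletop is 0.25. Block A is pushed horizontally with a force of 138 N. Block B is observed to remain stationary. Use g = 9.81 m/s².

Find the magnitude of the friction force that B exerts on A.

Between the blocks, N₁ = m_A g = 549.4 N.
Maximum static friction on A from B: μ_s N₁ = 0.16×549.4 = 87.9 N.
Since P = 138 N > 87.9 N, A slides on B; the A–B friction is kinetic: f₁ = μ_k N₁ = 0.12×549.4 = 65.9 N.
B experiences an equal 65.9 N forward from A (third law). B is in equilibrium, so the floor supplies f₂ = 65.9 N of static friction (limit μ_s(m_A+m_B)g = 304.1 N, not exceeded).

f ≈ 65.9 N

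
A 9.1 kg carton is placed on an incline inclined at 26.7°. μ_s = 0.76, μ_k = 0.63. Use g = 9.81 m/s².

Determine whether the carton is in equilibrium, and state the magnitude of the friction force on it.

N = m g cos θ = 79.8 N.
Down-slope weight component: m g sin θ = 40.1 N.
μ_s N = 60.6 N.
40.1 ≤ 60.6 N, so it stays put; friction = 40.1 N.

f ≈ 40.1 N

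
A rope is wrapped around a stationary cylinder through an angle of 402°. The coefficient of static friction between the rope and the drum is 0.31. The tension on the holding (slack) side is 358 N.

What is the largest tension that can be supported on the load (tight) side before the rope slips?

At impending slip the capstan equation gives T₂/T₁ = e^{μβ} with β in radians.
β = 402° × π/180 = 7.016 rad.
e^{μβ} = e^{0.31×7.016} = 8.802.
T₂ = T₁ · e^{μβ} = 358 × 8.802 = 3150 N.

T_max ≈ 3150 N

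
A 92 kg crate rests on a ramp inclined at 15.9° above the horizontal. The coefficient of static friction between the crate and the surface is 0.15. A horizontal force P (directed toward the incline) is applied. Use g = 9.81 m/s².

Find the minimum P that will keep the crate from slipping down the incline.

P_min ≈ 117 N

The crate tends to slide down (tan θ > μ_s), so at the point of impending slip friction acts up-slope at its limit: f = μ_s N.
Perpendicular to the incline: N = m g cos θ + P sin θ.
Along the incline: P cos θ + μ_s N = m g sin θ, i.e. P cos θ + μ_s (m g cos θ + P sin θ) = m g sin θ.
Solving, P (cos θ + μ_s sin θ) = m g (sin θ − μ_s cos θ), so P = 903×0.1297/1.003 = 117 N.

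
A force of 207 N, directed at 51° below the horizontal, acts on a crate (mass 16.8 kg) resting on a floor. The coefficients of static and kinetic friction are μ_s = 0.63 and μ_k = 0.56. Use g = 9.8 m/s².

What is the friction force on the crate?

The vertical component of P adds to the normal force: N = m g + P sin α = 164.6 + 160.9 = 325.5 N.
For equilibrium, f = P cos α = 207×cos 51° = 130.3 N.
μ_s N = 0.63 × 325.5 = 205.1 N.
130.3 ≤ 205.1 N → static; friction equals the required 130 N.

f ≈ 130 N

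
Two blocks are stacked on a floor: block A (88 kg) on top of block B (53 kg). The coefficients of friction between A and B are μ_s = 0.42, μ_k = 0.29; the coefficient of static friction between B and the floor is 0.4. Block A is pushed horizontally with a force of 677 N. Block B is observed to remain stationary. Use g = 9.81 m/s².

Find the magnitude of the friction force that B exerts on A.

f ≈ 250 N

The normal force B exerts on A is simply A's weight, N₁ = 863.3 N.
So the A–B interface can sustain at most μ_s N₁ = 362.6 N of static friction.
Since P = 677 N > 362.6 N, A slides on B; the A–B friction is kinetic: f₁ = μ_k N₁ = 0.29×863.3 = 250 N.
B experiences an equal 250 N forward from A (third law). B is in equilibrium, so the floor supplies f₂ = 250 N of static friction (limit μ_s(m_A+m_B)g = 553.3 N, not exceeded).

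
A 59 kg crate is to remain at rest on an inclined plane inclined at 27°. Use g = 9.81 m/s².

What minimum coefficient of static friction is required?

At the slip threshold m g sin θ = μ_s m g cos θ, so μ_s,min = tan θ.
μ_s,min = tan 27° = 0.51.

μ_s,min ≈ 0.51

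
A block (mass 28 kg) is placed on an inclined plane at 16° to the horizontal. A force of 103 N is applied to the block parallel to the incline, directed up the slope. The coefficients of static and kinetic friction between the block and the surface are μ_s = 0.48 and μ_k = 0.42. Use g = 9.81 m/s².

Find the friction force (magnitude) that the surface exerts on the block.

Perpendicular to the surface, N = m g cos θ = 28·9.81·cos 16° = 264 N.
The friction needed for equilibrium is m g sin θ − P = 75.71 − 103 = -27.29 N, measured positive up-slope.
The static-friction ceiling is μ_s N = 0.48 × 264 = 126.7 N.
Since |-27.29| ≤ 126.7 N, the block remains in static equilibrium and friction takes exactly the required value.

f ≈ 27.3 N (down the incline)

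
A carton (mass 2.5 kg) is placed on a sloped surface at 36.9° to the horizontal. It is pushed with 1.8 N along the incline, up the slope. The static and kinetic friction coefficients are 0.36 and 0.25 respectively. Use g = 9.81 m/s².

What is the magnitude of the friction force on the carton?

f ≈ 4.9 N (up the incline)

Perpendicular to the surface, N = m g cos θ = 2.5·9.81·cos 36.9° = 19.61 N.
Parallel to the incline, ΣF = 0 gives f = m g sin θ − P = 14.73 − 1.8 = 12.93 N (up-slope positive).
The static-friction ceiling is μ_s N = 0.36 × 19.61 = 7.06 N.
|12.93| exceeds 7.06 N, so the carton slips down-slope; friction is kinetic, f = μ_k N = 0.25×19.61 = 4.9 N.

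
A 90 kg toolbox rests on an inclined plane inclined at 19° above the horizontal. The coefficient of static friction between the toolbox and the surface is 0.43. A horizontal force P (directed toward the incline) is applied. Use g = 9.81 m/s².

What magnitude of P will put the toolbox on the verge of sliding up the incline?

P ≈ 802 N

At impending motion up the slope, friction acts down-slope at its limit: f = μ_s N.
Perpendicular to the incline: N = m g cos θ + P sin θ.
Along the incline: P cos θ = m g sin θ + μ_s N = m g sin θ + μ_s (m g cos θ + P sin θ).
Solving, P (cos θ − μ_s sin θ) = m g (sin θ + μ_s cos θ), so P = 90×9.81×(sin 19° + 0.43 cos 19°)/(cos 19° − 0.43 sin 19°) = 883×0.7321/0.8055 = 802 N.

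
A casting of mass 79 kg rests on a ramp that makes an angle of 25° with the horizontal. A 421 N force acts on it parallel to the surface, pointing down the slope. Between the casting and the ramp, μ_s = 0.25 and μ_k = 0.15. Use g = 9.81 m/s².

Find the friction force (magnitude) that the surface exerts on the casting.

f ≈ 105 N (up the incline)

Perpendicular to the surface, N = m g cos θ = 79·9.81·cos 25° = 702.4 N.
For equilibrium along the incline the friction force must supply f = m g sin θ + P = 327.5 + 421 = 748.5 N (positive meaning up-slope).
Static friction can supply at most μ_s N = 175.6 N.
Since |748.5| > 175.6 N, static friction cannot hold it; the casting slides down the incline and kinetic friction applies: f = μ_k N = 0.15 × 702.4 = 105 N.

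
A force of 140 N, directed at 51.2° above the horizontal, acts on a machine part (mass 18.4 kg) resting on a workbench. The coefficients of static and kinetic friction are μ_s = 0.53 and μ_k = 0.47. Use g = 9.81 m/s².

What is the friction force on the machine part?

f ≈ 33.6 N

The vertical component of P reduces the normal force: N = m g − P sin α = 180.5 − 109.1 = 71.4 N.
The horizontal driving force is P cos α = 87.72 N, so equilibrium needs friction f = 87.72 N.
μ_s N = 0.53 × 71.4 = 37.84 N.
The required friction exceeds μ_s N, so the machine part moves and f = μ_k N = 33.6 N.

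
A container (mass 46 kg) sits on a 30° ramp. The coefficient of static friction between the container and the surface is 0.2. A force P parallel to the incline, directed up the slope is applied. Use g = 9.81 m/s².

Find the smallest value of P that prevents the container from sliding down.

P_min ≈ 147 N

The container tends to slide down (tan θ > μ_s), so at the point of impending slip friction acts up-slope at its limit: f = μ_s N.
P is parallel to the surface, so N = m g cos θ = 391 N.
Along the incline: P + μ_s N = m g sin θ, so P = 226 − 0.2×391 = 147 N.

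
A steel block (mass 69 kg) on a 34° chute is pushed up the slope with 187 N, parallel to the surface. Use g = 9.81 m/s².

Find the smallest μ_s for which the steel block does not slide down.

μ_s,min ≈ 0.341

N = m g cos θ = 561.2 N.
Friction must make up the shortfall along the incline: f = m g sin θ − P = 378.5 − 187 = 191.5 N.
At the threshold f = μ_s N, so μ_s,min = 191.5/561.2 = 0.341.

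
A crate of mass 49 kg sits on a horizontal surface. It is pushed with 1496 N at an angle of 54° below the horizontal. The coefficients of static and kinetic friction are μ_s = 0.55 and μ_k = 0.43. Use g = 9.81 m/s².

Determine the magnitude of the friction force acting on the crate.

The vertical component of P adds to the normal force: N = m g + P sin α = 480.7 + 1210 = 1691 N.
For equilibrium, f = P cos α = 1496×cos 54° = 879.3 N.
The static-friction limit is μ_s N = 930 N.
Since 879.3 N does not exceed the limit, the crate stays at rest and f = 879 N.

f ≈ 879 N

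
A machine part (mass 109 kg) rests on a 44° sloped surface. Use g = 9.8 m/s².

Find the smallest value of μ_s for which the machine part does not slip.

At the slip threshold m g sin θ = μ_s m g cos θ, so μ_s,min = tan θ.
μ_s,min = tan 44° = 0.966.

μ_s,min ≈ 0.966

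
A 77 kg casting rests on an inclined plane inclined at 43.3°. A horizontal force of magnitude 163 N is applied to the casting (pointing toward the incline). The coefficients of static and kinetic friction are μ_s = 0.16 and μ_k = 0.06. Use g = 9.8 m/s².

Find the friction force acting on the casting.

f ≈ 39.7 N (up the incline)

The horizontal push has a component P sin θ into the surface, so N = m g cos θ + P sin θ = 549.2 + 111.8 = 661 N.
Along the incline, the net driving force (taking up-slope positive) is P cos θ − m g sin θ = 118.6 − 517.5 = -398.9 N, so equilibrium requires friction f = 398.9 N (up-slope).
The limit of static friction is μ_s N = 105.8 N.
|f_req| = 398.9 > 105.8 N → the casting slides down the incline; f = μ_k N = 0.06 × 661 = 39.7 N.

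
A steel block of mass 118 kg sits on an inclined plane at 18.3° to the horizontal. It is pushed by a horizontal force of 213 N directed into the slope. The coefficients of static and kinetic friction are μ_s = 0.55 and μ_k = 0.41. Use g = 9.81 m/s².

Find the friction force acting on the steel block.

f ≈ 161 N (up the incline)

Normal direction: N = m g cos θ + P sin θ = 1166 N.
Parallel to the incline: P cos θ − m g sin θ = 202.2 − 363.5 = -161.2 N; the friction needed to balance this is 161.2 N acting up the slope.
The limit of static friction is μ_s N = 641.3 N.
Since 161.2 N is within the 641.3 N limit, the steel block stays put and friction is exactly 161 N.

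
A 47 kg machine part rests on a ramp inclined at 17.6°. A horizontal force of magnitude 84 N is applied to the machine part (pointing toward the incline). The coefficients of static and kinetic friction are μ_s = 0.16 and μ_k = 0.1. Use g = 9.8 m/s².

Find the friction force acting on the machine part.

The horizontal push has a component P sin θ into the surface, so N = m g cos θ + P sin θ = 439 + 25.4 = 464.4 N.
Along the incline, the net driving force (taking up-slope positive) is P cos θ − m g sin θ = 80.07 − 139.3 = -59.2 N, so equilibrium requires friction f = 59.2 N (up-slope).
Maximum static friction: μ_s N = 0.16 × 464.4 = 74.31 N.
|f_req| = 59.2 ≤ 74.31 N → the machine part is in equilibrium; friction equals the required value.

f ≈ 59.2 N (up the incline)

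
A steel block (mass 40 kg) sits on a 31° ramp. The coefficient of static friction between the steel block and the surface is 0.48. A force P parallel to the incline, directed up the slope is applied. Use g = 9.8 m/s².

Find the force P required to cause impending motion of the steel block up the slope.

P ≈ 363 N

At impending motion up the slope, friction acts down-slope at its limit: f = μ_s N.
P is parallel to the surface, so N = m g cos θ = 336 N.
Along the incline: P = m g sin θ + μ_s N = 202 + 0.48×336 = 363 N.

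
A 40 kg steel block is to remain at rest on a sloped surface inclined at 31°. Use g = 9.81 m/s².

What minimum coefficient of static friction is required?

μ_s,min ≈ 0.601

At the slip threshold m g sin θ = μ_s m g cos θ, so μ_s,min = tan θ.
μ_s,min = tan 31° = 0.601.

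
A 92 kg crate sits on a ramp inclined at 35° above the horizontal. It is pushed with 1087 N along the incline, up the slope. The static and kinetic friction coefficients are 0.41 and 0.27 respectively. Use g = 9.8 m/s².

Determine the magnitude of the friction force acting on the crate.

f ≈ 199 N (down the incline)

Perpendicular to the surface, N = m g cos θ = 92·9.8·cos 35° = 738.5 N.
For equilibrium along the incline the friction force must supply f = m g sin θ − P = 517.1 − 1087 = -569.9 N (positive meaning up-slope).
The static-friction ceiling is μ_s N = 0.41 × 738.5 = 302.8 N.
|-569.9| exceeds 302.8 N, so the crate slips up-slope; friction is kinetic, f = μ_k N = 0.27×738.5 = 199 N.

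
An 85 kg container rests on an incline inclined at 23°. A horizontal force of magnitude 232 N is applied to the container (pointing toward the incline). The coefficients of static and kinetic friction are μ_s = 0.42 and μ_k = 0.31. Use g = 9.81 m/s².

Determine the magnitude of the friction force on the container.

f ≈ 112 N (up the incline)

The horizontal push has a component P sin θ into the surface, so N = m g cos θ + P sin θ = 767.6 + 90.65 = 858.2 N.
Parallel to the incline: P cos θ − m g sin θ = 213.6 − 325.8 = -112.3 N; the friction needed to balance this is 112.3 N acting up the slope.
Maximum static friction: μ_s N = 0.42 × 858.2 = 360.4 N.
Since 112.3 N is within the 360.4 N limit, the container stays put and friction is exactly 112 N.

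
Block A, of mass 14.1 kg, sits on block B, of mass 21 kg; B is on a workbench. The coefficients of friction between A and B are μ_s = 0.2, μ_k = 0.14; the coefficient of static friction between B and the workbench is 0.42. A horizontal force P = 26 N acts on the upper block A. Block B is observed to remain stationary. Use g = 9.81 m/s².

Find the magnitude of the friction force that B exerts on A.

Normal force at the A–B interface: N₁ = m_A g = 138.3 N.
Maximum static friction on A from B: μ_s N₁ = 0.2×138.3 = 27.66 N.
Since P = 26 N ≤ 27.66 N, A does not slip on B; friction on A equals P = 26 N.
By Newton's third law B feels 26 N forward from A. With B stationary, the floor's static friction on B balances it: f₂ = 26 N (well within μ_s(m_A+m_B)g = 144.6 N).

f ≈ 26 N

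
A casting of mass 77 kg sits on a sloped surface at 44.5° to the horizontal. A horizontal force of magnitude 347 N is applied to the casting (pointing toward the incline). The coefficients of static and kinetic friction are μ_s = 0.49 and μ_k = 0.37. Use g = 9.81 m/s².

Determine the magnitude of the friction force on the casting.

f ≈ 282 N (up the incline)

Resolve perpendicular to the incline: N = m g cos θ + P sin θ = 77×9.81×cos 44.5° + 347×sin 44.5° = 782 N.
Parallel to the incline: P cos θ − m g sin θ = 247.5 − 529.4 = -281.9 N; the friction needed to balance this is 281.9 N acting up the slope.
The limit of static friction is μ_s N = 383.2 N.
Since 281.9 N is within the 383.2 N limit, the casting stays put and friction is exactly 282 N.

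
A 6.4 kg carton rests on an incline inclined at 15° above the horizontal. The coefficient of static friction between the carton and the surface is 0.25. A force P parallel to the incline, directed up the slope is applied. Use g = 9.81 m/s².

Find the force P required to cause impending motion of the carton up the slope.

P ≈ 31.4 N

At impending motion up the slope, friction acts down-slope at its limit: f = μ_s N.
P is parallel to the surface, so N = m g cos θ = 60.6 N.
Along the incline: P = m g sin θ + μ_s N = 16.2 + 0.25×60.6 = 31.4 N.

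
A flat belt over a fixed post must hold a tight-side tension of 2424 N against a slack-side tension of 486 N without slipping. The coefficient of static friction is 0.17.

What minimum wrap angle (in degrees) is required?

T₂/T₁ = e^{μβ} → β = ln(T₂/T₁)/μ.
β = ln(2424/486)/0.17 = 1.607/0.17 = 9.453 rad.
In degrees: β = 9.453 × 180/π = 542°.

β_min ≈ 542°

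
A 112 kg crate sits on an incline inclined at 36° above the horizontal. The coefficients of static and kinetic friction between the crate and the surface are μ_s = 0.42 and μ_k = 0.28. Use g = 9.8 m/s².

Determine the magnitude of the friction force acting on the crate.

The normal reaction is N = m g cos θ = 888 N.
For equilibrium along the incline, friction must balance the weight component: f = m g sin θ = 645.2 N up the slope.
The static-friction ceiling is μ_s N = 0.42 × 888 = 373 N.
|645.2| exceeds 373 N, so the crate slips down-slope; friction is kinetic, f = μ_k N = 0.28×888 = 249 N.

f ≈ 249 N (up the incline)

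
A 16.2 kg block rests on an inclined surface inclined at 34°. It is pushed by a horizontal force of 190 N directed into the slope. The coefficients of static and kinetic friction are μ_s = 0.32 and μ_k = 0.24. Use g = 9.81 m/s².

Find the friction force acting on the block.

f ≈ 68.6 N (down the incline)

Resolve perpendicular to the incline: N = m g cos θ + P sin θ = 16.2×9.81×cos 34° + 190×sin 34° = 238 N.
Along the incline, the net driving force (taking up-slope positive) is P cos θ − m g sin θ = 157.5 − 88.87 = 68.65 N, so equilibrium requires friction f = -68.65 N (down-slope).
Maximum static friction: μ_s N = 0.32 × 238 = 76.16 N.
Since 68.65 N is within the 76.16 N limit, the block stays put and friction is exactly 68.6 N.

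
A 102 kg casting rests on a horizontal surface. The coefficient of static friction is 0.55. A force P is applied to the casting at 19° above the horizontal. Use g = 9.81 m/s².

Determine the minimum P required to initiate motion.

P ≈ 489 N

N = m g − P sin α (the pull lifts the casting).
At impending slip, P cos α = μ_s N = μ_s (m g − P sin α).
Solving: P (cos α + μ_s sin α) = μ_s m g → P = 0.55×1000/(cos 19° + 0.55 sin 19°) = 550/1.125 = 489 N.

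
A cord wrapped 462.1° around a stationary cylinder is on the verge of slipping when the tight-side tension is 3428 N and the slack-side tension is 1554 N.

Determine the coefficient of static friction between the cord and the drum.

μ ≈ 0.0981

T₂/T₁ = e^{μβ} → μ = ln(T₂/T₁)/β.
β = 462.1° = 8.065 rad.
μ = ln(3428/1554)/8.065 = ln(2.206)/8.065 = 0.0981.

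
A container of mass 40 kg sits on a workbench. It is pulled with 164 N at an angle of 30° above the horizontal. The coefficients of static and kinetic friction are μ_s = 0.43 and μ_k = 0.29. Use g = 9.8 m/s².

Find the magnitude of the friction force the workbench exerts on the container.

Vertical equilibrium gives N = m g − P sin α = 310 N.
The horizontal driving force is P cos α = 142 N, so equilibrium needs friction f = 142 N.
The static-friction limit is μ_s N = 133.3 N.
142 > 133.3 N → the container slides; f = μ_k N = 0.29×310 = 89.9 N.

f ≈ 89.9 N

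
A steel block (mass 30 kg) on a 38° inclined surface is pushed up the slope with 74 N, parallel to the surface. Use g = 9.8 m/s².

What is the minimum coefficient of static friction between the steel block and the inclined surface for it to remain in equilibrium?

N = m g cos θ = 231.7 N.
Friction must make up the shortfall along the incline: f = m g sin θ − P = 181 − 74 = 107 N.
At the threshold f = μ_s N, so μ_s,min = 107/231.7 = 0.462.

μ_s,min ≈ 0.462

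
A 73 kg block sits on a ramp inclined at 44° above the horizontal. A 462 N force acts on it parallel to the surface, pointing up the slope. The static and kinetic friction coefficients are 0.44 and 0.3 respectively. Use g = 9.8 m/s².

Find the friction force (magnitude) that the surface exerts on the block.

f ≈ 35 N (up the incline)

The normal reaction is N = m g cos θ = 514.6 N.
For equilibrium along the incline the friction force must supply f = m g sin θ − P = 497 − 462 = 34.96 N (positive meaning up-slope).
Static friction can supply at most μ_s N = 226.4 N.
Since |34.96| ≤ 226.4 N, the block remains in static equilibrium and friction takes exactly the required value.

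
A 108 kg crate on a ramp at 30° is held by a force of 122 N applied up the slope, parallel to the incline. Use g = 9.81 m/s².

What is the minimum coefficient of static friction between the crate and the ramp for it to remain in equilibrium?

μ_s,min ≈ 0.444

N = m g cos θ = 917.5 N.
Friction must make up the shortfall along the incline: f = m g sin θ − P = 529.7 − 122 = 407.7 N.
At the threshold f = μ_s N, so μ_s,min = 407.7/917.5 = 0.444.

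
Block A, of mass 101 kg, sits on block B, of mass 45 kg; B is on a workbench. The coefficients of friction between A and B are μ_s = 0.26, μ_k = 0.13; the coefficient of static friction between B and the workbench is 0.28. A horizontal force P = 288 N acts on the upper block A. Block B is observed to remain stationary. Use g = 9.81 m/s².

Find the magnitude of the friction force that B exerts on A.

Between the blocks, N₁ = m_A g = 990.8 N.
So the A–B interface can sustain at most μ_s N₁ = 257.6 N of static friction.
Since P = 288 N > 257.6 N, A slides on B; the A–B friction is kinetic: f₁ = μ_k N₁ = 0.13×990.8 = 129 N.
B experiences an equal 129 N forward from A (third law). B is in equilibrium, so the floor supplies f₂ = 129 N of static friction (limit μ_s(m_A+m_B)g = 401 N, not exceeded).

f ≈ 129 N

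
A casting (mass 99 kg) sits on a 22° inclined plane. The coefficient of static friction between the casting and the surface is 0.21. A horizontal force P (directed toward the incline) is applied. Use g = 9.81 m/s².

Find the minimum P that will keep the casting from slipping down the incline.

P_min ≈ 174 N

The casting tends to slide down (tan θ > μ_s), so at the point of impending slip friction acts up-slope at its limit: f = μ_s N.
Perpendicular to the incline: N = m g cos θ + P sin θ.
Along the incline: P cos θ + μ_s N = m g sin θ, i.e. P cos θ + μ_s (m g cos θ + P sin θ) = m g sin θ.
Solving, P (cos θ + μ_s sin θ) = m g (sin θ − μ_s cos θ), so P = 971×0.1799/1.006 = 174 N.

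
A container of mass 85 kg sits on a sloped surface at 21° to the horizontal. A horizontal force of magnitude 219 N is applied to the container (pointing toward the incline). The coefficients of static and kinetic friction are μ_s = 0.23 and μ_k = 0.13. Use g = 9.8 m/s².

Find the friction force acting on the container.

Resolve perpendicular to the incline: N = m g cos θ + P sin θ = 85×9.8×cos 21° + 219×sin 21° = 856.2 N.
Parallel to the incline: P cos θ − m g sin θ = 204.5 − 298.5 = -94.07 N; the friction needed to balance this is 94.07 N acting up the slope.
The limit of static friction is μ_s N = 196.9 N.
|f_req| = 94.07 ≤ 196.9 N → the container is in equilibrium; friction equals the required value.

f ≈ 94.1 N (up the incline)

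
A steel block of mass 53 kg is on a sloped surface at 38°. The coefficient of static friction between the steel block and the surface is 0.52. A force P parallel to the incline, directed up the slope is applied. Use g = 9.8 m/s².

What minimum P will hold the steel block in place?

The steel block tends to slide down (tan θ > μ_s), so at the point of impending slip friction acts up-slope at its limit: f = μ_s N.
P is parallel to the surface, so N = m g cos θ = 409 N.
Along the incline: P + μ_s N = m g sin θ, so P = 320 − 0.52×409 = 107 N.

P_min ≈ 107 N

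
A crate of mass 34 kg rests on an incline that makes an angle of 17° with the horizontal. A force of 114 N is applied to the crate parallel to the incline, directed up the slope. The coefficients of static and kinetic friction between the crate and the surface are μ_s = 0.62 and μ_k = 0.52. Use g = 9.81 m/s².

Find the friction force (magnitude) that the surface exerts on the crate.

The normal reaction is N = m g cos θ = 319 N.
Parallel to the incline, ΣF = 0 gives f = m g sin θ − P = 97.52 − 114 = -16.48 N (up-slope positive).
Maximum static friction available: μ_s N = 0.62 × 319 = 197.8 N.
Since |-16.48| ≤ 197.8 N, the crate remains in static equilibrium and friction takes exactly the required value.

f ≈ 16.5 N (down the incline)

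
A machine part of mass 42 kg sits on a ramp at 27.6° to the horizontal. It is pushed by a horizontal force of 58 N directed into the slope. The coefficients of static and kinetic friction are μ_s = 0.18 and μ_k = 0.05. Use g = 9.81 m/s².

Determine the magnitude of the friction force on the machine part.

f ≈ 19.6 N (up the incline)

Normal direction: N = m g cos θ + P sin θ = 392 N.
Parallel to the incline: P cos θ − m g sin θ = 51.4 − 190.9 = -139.5 N; the friction needed to balance this is 139.5 N acting up the slope.
Maximum static friction: μ_s N = 0.18 × 392 = 70.56 N.
The required 139.5 N exceeds the static limit, so the machine part slides down-slope and f = μ_k N = 0.05×392 = 19.6 N.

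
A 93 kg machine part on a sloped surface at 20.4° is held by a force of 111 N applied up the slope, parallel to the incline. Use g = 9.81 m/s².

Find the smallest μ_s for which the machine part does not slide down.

N = m g cos θ = 855.1 N.
Friction must make up the shortfall along the incline: f = m g sin θ − P = 318 − 111 = 207 N.
At the threshold f = μ_s N, so μ_s,min = 207/855.1 = 0.242.

μ_s,min ≈ 0.242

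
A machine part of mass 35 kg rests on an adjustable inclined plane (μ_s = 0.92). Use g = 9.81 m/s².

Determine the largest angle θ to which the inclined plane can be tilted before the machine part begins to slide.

At the slip threshold, m g sin θ = μ_s · m g cos θ, so tan θ = μ_s.
θ_max = arctan(0.92) = 42.6°.

θ_max ≈ 42.6°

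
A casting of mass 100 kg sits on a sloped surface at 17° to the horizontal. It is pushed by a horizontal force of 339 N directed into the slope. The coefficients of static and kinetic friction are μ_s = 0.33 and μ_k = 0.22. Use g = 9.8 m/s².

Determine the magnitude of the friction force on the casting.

Normal direction: N = m g cos θ + P sin θ = 1036 N.
Parallel to the incline: P cos θ − m g sin θ = 324.2 − 286.5 = 37.66 N; the friction needed to balance this is 37.66 N acting down the slope.
The limit of static friction is μ_s N = 342 N.
|f_req| = 37.66 ≤ 342 N → the casting is in equilibrium; friction equals the required value.

f ≈ 37.7 N (down the incline)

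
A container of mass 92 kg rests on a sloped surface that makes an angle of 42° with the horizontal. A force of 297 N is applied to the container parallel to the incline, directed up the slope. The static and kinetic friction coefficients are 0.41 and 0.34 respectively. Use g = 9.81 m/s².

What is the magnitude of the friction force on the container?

f ≈ 228 N (up the incline)

Normal force: N = m g cos θ = 92 × 9.81 × cos 42° = 670.7 N.
For equilibrium along the incline the friction force must supply f = m g sin θ − P = 603.9 − 297 = 306.9 N (positive meaning up-slope).
Static friction can supply at most μ_s N = 275 N.
|306.9| exceeds 275 N, so the container slips down-slope; friction is kinetic, f = μ_k N = 0.34×670.7 = 228 N.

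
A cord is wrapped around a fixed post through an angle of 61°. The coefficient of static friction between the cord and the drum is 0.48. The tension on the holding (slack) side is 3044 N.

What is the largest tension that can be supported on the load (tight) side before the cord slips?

T_max ≈ 5070 N

At impending slip the capstan equation gives T₂/T₁ = e^{μβ} with β in radians.
β = 61° × π/180 = 1.065 rad.
e^{μβ} = e^{0.48×1.065} = 1.667.
T₂ = T₁ · e^{μβ} = 3044 × 1.667 = 5070 N.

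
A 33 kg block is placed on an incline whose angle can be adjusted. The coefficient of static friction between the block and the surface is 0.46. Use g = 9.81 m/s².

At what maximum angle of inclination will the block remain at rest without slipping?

At the slip threshold, m g sin θ = μ_s · m g cos θ, so tan θ = μ_s.
θ_max = arctan(0.46) = 24.7°.

θ_max ≈ 24.7°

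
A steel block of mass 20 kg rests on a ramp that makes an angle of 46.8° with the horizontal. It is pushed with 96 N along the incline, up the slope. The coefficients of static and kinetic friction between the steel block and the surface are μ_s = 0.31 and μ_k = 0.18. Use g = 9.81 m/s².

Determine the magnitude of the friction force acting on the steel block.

f ≈ 24.2 N (up the incline)

The normal reaction is N = m g cos θ = 134.3 N.
Parallel to the incline, ΣF = 0 gives f = m g sin θ − P = 143 − 96 = 47.02 N (up-slope positive).
Static friction can supply at most μ_s N = 41.64 N.
|47.02| exceeds 41.64 N, so the steel block slips down-slope; friction is kinetic, f = μ_k N = 0.18×134.3 = 24.2 N.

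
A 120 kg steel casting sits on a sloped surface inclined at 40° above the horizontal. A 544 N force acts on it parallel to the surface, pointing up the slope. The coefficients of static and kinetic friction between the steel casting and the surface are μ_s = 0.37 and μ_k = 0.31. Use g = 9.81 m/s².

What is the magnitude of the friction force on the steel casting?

f ≈ 213 N (up the incline)

The normal reaction is N = m g cos θ = 901.8 N.
For equilibrium along the incline the friction force must supply f = m g sin θ − P = 756.7 − 544 = 212.7 N (positive meaning up-slope).
The static-friction ceiling is μ_s N = 0.37 × 901.8 = 333.7 N.
Since |212.7| ≤ 333.7 N, static friction is sufficient; f equals the required value, not μ_s N.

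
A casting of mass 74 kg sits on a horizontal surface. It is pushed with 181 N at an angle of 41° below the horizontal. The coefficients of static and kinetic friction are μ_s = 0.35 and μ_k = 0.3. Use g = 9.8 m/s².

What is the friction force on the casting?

Vertical equilibrium gives N = m g + P sin α = 843.9 N.
The horizontal driving force is P cos α = 136.6 N, so equilibrium needs friction f = 136.6 N.
μ_s N = 0.35 × 843.9 = 295.4 N.
Since 136.6 N does not exceed the limit, the casting stays at rest and f = 137 N.

f ≈ 137 N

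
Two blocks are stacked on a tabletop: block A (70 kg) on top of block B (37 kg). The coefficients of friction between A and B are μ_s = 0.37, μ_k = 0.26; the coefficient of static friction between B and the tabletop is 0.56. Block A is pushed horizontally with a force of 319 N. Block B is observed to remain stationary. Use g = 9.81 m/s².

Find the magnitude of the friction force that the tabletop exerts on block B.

f ≈ 179 N

Normal force at the A–B interface: N₁ = m_A g = 686.7 N.
So the A–B interface can sustain at most μ_s N₁ = 254.1 N of static friction.
P = 319 N exceeds that limit, so A slips over B and the interface friction becomes kinetic: f₁ = μ_k N₁ = 0.26×686.7 = 179 N.
By Newton's third law B feels 179 N forward from A. With B stationary, the floor's static friction on B balances it: f₂ = 179 N (well within μ_s(m_A+m_B)g = 587.8 N).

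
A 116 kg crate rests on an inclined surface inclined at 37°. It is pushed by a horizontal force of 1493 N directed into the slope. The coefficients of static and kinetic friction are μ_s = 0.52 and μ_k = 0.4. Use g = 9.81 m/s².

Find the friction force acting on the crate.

f ≈ 508 N (down the incline)

Resolve perpendicular to the incline: N = m g cos θ + P sin θ = 116×9.81×cos 37° + 1493×sin 37° = 1807 N.
Parallel to the incline: P cos θ − m g sin θ = 1192 − 684.8 = 507.5 N; the friction needed to balance this is 507.5 N acting down the slope.
The limit of static friction is μ_s N = 939.8 N.
Since 507.5 N is within the 939.8 N limit, the crate stays put and friction is exactly 508 N.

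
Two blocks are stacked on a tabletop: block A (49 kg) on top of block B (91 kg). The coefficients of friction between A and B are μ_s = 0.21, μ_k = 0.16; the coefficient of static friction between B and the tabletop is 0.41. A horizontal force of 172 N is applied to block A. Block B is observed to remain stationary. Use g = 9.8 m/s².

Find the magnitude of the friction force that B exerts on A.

f ≈ 76.8 N

Between the blocks, N₁ = m_A g = 480.2 N.
Maximum static friction on A from B: μ_s N₁ = 0.21×480.2 = 100.8 N.
P = 172 N exceeds that limit, so A slips over B and the interface friction becomes kinetic: f₁ = μ_k N₁ = 0.16×480.2 = 76.8 N.
By Newton's third law B feels 76.8 N forward from A. With B stationary, the floor's static friction on B balances it: f₂ = 76.8 N (well within μ_s(m_A+m_B)g = 562.5 N).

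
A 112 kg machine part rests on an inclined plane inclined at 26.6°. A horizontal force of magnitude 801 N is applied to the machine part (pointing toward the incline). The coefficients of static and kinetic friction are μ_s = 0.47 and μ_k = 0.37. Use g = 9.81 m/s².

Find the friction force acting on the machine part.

Resolve perpendicular to the incline: N = m g cos θ + P sin θ = 112×9.81×cos 26.6° + 801×sin 26.6° = 1341 N.
Along the incline, the net driving force (taking up-slope positive) is P cos θ − m g sin θ = 716.2 − 492 = 224.3 N, so equilibrium requires friction f = -224.3 N (down-slope).
Maximum static friction: μ_s N = 0.47 × 1341 = 630.3 N.
Since 224.3 N is within the 630.3 N limit, the machine part stays put and friction is exactly 224 N.

f ≈ 224 N (down the incline)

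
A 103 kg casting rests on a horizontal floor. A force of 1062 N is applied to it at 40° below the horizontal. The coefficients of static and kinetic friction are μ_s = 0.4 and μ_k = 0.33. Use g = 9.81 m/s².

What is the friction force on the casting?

f ≈ 559 N

Vertical equilibrium gives N = m g + P sin α = 1693 N.
The horizontal driving force is P cos α = 813.5 N, so equilibrium needs friction f = 813.5 N.
The static-friction limit is μ_s N = 677.2 N.
813.5 > 677.2 N → the casting slides; f = μ_k N = 0.33×1693 = 559 N.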